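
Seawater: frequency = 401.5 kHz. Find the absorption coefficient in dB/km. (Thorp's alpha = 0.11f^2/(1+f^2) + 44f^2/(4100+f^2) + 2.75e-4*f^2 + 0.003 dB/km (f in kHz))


f^2 = 161202.25
alpha = 0.11*161202.25/(1+161202.25) + 44*161202.25/(4100+161202.25) + 2.75e-4*161202.25 + 0.003 = 87.352

87.352 dB/km


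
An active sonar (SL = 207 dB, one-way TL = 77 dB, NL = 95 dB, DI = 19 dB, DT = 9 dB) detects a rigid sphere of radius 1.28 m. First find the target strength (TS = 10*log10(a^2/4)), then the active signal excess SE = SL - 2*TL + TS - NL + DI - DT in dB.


Step 1: TS = 10*log10(1.28^2/4) = -3.88 dB
Step 2: SE = SL - 2*TL + TS - NL + DI - DT = 207 - 2*77 + (-3.88) - 95 + 19 - 9 = -35.88

-35.88 dB


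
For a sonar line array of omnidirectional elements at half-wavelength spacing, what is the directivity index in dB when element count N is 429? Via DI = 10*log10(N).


DI = 10*log10(429) = 26.32

26.32 dB


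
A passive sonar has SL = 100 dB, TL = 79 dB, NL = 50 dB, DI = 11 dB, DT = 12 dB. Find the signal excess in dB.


SE = SL - TL - NL + DI - DT = 100 - 79 - 50 + 11 - 12 = -30

-30 dB


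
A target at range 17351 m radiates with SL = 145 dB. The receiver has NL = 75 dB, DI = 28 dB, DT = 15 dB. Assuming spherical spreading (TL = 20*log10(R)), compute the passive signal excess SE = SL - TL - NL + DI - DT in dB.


-1.79 dB


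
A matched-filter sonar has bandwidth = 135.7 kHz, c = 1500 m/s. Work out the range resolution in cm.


0.55 cm


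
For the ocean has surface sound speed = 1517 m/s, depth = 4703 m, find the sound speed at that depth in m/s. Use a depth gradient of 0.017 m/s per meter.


1596.951 m/s


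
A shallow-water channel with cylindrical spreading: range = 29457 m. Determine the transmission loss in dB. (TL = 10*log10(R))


TL = 10*log10(29457) = 44.69

44.69 dB


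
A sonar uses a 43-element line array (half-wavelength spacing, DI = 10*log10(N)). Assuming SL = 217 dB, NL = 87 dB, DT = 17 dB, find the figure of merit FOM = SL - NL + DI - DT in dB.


129.33 dB


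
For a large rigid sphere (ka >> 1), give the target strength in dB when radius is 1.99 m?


-0.04 dB


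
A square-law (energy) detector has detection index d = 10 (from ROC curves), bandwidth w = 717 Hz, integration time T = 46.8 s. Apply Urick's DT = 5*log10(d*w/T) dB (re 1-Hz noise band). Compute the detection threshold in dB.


DT = 5*log10(d*w/T) = 5*log10(10 * 717 / 46.8) = 5*log10(153.21) = 10.93

10.93 dB


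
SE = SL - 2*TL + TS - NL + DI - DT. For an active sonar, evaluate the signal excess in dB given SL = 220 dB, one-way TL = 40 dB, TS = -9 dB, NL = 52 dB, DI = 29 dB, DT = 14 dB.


SE = SL - 2*TL + TS - NL + DI - DT = 220 - 2*40 + (-9) - 52 + 29 - 14 = 94

94 dB


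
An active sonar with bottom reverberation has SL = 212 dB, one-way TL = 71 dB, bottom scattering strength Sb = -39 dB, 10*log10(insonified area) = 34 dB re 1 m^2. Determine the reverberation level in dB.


65 dB


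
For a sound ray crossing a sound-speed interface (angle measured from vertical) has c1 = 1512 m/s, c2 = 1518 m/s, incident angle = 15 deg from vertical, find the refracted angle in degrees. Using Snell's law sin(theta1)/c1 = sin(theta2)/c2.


sin(theta2) = (c2/c1)*sin(theta1) = (1518/1512)*sin(15 deg) = 0.25985
theta2 = arcsin(0.25985) = 15.06

15.06 deg


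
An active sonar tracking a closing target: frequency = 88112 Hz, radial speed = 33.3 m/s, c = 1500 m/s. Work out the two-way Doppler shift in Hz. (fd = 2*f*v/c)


3912.17 Hz


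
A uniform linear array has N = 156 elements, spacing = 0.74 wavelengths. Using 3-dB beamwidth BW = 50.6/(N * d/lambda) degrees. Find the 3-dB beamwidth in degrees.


BW = 50.6 / (156 * 0.74) = 50.6 / 115.44 = 0.44

0.44 deg


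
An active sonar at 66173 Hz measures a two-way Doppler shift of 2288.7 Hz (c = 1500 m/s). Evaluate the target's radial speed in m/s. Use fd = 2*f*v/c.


From fd = 2*f*v/c, v = c*fd/(2*f) = 1500 * 2288.7 / (2*66173) = 25.94

25.94 m/s


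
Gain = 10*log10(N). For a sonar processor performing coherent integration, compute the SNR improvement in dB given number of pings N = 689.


28.38 dB


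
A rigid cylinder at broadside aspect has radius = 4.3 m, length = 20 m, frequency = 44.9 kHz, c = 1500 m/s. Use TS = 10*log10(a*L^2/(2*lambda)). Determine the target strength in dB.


lambda = 1500/44900 = 0.03341 m
TS = 10*log10(4.3*20^2/(2*0.03341)) = 44.11

44.11 dB


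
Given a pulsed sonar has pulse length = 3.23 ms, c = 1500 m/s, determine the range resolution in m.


dR = c*tau/2 = 1500 * 3.23e-3 / 2 = 2.4225

2.4225 m


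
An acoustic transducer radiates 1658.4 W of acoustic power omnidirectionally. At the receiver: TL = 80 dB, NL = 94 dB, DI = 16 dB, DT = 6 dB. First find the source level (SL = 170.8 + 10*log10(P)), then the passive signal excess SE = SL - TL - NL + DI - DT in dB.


Step 1: SL = 170.8 + 10*log10(1658.4) = 203.0 dB
Step 2: SE = SL - TL - NL + DI - DT = 203.0 - 80 - 94 + 16 - 6 = 39.0

39.0 dB


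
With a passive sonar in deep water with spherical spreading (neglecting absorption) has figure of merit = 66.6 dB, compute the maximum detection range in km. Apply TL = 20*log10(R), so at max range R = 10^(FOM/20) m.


At max range FOM = TL, so 20*log10(R) = 66.6
R = 10^(66.6/20) = 2137.96 m = 2.14 km

2.14 km


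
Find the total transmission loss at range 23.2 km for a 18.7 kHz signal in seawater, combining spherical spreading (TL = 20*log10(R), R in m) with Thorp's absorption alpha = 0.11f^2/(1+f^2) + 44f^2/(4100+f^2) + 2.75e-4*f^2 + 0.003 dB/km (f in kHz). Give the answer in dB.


Step 1 (Thorp): alpha = 0.11*349.69/(1+349.69) + 44*349.69/(4100+349.69) + 2.75e-4*349.69 + 0.003 = 3.6667 dB/km
Step 2: TL_spread = 20*log10(23200) = 87.31 dB
Step 3: TL_abs = alpha*R = 3.6667 * 23.2 = 85.07 dB
Step 4: TL_total = 87.31 + 85.07 = 172.38

172.38 dB


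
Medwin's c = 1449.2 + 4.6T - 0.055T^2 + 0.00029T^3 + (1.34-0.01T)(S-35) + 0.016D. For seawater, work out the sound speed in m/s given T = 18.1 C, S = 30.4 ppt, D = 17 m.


c = 1449.2 + 4.6*18.1 - 0.055*18.1^2 + 0.00029*18.1^3 + (1.34 - 0.01*18.1)*(30.4 - 35) + 0.016*17 = 1511.1

1511.1 m/s


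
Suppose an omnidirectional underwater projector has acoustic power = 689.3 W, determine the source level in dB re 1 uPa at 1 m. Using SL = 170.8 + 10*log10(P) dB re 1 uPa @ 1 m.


199.18 dB


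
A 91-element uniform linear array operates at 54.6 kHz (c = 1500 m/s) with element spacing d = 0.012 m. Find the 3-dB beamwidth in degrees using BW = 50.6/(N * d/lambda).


1.27 deg


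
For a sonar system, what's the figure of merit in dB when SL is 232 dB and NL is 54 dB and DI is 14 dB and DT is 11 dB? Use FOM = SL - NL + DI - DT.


FOM = SL - NL + DI - DT = 232 - 54 + 14 - 11 = 181

181 dB


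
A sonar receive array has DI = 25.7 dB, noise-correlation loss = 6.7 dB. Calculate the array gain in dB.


19.0 dB


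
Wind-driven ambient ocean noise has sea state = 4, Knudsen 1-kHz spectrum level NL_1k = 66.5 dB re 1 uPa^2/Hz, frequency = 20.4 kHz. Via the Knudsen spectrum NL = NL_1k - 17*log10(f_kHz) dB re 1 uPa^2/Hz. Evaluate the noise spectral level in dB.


NL = NL_1k - 17*log10(f_kHz) = 66.5 - 17*log10(20.4) = 66.5 - (22.26) = 44.24

44.24 dB


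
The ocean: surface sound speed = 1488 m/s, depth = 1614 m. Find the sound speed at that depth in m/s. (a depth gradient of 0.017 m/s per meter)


c = 1488 + 0.017 * 1614 = 1515.438

1515.438 m/s


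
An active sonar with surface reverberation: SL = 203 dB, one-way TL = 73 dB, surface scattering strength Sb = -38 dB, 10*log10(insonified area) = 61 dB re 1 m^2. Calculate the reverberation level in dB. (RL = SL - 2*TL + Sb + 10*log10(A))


RL = SL - 2*TL + Sb + 10*log10(A) = 203 - 2*73 + (-38) + 61 = 80

80 dB


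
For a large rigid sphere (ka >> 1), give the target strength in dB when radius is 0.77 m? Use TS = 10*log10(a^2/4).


-8.29 dB


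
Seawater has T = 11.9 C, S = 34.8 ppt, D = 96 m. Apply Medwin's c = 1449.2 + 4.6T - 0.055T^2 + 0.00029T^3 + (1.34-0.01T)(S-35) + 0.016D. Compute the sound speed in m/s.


c = 1449.2 + 4.6*11.9 - 0.055*11.9^2 + 0.00029*11.9^3 + (1.34 - 0.01*11.9)*(34.8 - 35) + 0.016*96 = 1497.93

1497.93 m/s


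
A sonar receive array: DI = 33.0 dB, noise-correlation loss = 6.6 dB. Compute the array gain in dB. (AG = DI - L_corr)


AG = DI - L_corr = 33.0 - 6.6 = 26.4

26.4 dB


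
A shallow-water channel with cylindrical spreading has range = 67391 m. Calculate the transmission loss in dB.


TL = 10*log10(67391) = 48.29

48.29 dB


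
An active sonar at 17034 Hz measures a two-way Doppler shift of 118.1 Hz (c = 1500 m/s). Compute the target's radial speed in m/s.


From fd = 2*f*v/c, v = c*fd/(2*f) = 1500 * 118.1 / (2*17034) = 5.2

5.2 m/s


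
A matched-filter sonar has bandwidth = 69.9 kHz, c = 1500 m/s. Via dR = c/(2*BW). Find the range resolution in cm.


dR = c/(2*BW) = 1500 / (2 * 69.9e3) = 0.0107 m = 1.07 cm

1.07 cm


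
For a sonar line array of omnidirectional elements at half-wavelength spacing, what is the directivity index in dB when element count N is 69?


18.39 dB


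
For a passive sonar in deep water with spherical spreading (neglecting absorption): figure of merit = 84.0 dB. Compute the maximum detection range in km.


At max range FOM = TL, so 20*log10(R) = 84.0
R = 10^(84.0/20) = 15848.93 m = 15.85 km

15.85 km


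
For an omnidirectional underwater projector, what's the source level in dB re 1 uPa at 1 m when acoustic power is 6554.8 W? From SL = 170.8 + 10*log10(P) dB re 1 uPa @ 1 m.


SL = 170.8 + 10*log10(6554.8) = 170.8 + 38.17 = 208.97

208.97 dB


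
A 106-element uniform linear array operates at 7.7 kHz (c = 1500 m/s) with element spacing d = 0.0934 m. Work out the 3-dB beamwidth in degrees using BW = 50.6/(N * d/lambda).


Step 1: lambda = 1500/7700 = 0.19481 m
Step 2: d/lambda = 0.0934/0.19481 = 0.4794
Step 3: BW = 50.6/(N * d/lambda) = 50.6/(106 * 0.4794) = 1.0

1.0 deg


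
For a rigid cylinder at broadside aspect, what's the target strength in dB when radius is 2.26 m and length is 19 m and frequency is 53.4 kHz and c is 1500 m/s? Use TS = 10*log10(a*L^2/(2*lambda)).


41.62 dB


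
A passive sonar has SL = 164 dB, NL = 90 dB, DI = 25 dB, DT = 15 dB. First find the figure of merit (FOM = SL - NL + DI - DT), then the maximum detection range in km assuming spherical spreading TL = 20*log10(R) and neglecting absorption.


Step 1: FOM = SL - NL + DI - DT = 164 - 90 + 25 - 15 = 84 dB
Step 2: at max range FOM = TL = 20*log10(R), so R = 10^(84/20) = 15848.93 m = 15.85 km

15.85 km


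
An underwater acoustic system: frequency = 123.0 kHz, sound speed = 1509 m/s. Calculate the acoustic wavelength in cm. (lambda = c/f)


lambda = c/f = 1509 / 123000 = 0.0123 m = 1.23 cm

1.23 cm


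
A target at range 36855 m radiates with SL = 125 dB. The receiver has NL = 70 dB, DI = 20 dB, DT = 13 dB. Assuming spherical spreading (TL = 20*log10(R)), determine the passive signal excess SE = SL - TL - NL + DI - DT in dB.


Step 1: TL = 20*log10(36855) = 91.33 dB
Step 2: SE = 125 - 91.33 - 70 + 20 - 13 = -29.33

-29.33 dB


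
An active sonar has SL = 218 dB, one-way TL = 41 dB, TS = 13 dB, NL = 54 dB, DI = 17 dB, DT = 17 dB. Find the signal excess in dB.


SE = SL - 2*TL + TS - NL + DI - DT = 218 - 2*41 + (13) - 54 + 17 - 17 = 95

95 dB


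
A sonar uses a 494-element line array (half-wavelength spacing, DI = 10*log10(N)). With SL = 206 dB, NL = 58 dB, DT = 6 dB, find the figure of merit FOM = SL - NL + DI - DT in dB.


168.94 dB


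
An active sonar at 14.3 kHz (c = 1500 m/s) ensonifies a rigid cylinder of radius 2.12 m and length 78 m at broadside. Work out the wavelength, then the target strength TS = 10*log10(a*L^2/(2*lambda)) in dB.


Step 1: lambda = c/f = 1500/14300 = 0.1049 m
Step 2: TS = 10*log10(a*L^2/(2*lambda)) = 10*log10(2.12*78^2/(2*0.1049)) = 47.89

47.89 dB


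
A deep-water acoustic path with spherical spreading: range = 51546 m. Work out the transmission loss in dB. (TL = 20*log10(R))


TL = 20*log10(51546) = 94.24

94.24 dB


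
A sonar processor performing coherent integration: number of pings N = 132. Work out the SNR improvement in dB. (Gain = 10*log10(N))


Gain = 10*log10(132) = 21.21

21.21 dB


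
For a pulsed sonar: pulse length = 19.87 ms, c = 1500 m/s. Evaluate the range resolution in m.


14.9025 m


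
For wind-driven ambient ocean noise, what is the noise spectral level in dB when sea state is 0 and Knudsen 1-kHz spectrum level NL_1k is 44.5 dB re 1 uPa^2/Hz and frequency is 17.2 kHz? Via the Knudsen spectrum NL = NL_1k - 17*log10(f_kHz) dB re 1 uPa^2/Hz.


NL = NL_1k - 17*log10(f_kHz) = 44.5 - 17*log10(17.2) = 44.5 - (21.0) = 23.5

23.5 dB


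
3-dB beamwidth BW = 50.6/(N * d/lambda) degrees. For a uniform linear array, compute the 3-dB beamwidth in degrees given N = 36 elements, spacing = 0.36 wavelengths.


3.9 deg


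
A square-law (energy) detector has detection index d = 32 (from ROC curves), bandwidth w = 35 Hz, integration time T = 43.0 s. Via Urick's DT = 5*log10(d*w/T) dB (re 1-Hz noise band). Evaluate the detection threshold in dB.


DT = 5*log10(d*w/T) = 5*log10(32 * 35 / 43.0) = 5*log10(26.05) = 7.08

7.08 dB


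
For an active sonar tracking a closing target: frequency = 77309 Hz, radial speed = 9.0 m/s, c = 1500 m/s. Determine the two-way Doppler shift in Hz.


fd = 2*f*v/c = 2 * 77309 * 9.0 / 1500 = 927.71

927.71 Hz


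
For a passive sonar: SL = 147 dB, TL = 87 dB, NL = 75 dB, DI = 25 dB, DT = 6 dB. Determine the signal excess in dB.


SE = SL - TL - NL + DI - DT = 147 - 87 - 75 + 25 - 6 = 4

4 dB


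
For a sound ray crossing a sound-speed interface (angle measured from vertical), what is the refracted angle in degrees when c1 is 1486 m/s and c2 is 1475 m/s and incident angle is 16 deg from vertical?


sin(theta2) = (c2/c1)*sin(theta1) = (1475/1486)*sin(16 deg) = 0.2736
theta2 = arcsin(0.2736) = 15.88

15.88 deg


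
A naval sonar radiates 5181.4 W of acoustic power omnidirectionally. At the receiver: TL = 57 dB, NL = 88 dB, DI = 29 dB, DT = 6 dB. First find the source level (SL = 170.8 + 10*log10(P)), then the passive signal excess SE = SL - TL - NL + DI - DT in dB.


Step 1: SL = 170.8 + 10*log10(5181.4) = 207.94 dB
Step 2: SE = SL - TL - NL + DI - DT = 207.94 - 57 - 88 + 29 - 6 = 85.94

85.94 dB


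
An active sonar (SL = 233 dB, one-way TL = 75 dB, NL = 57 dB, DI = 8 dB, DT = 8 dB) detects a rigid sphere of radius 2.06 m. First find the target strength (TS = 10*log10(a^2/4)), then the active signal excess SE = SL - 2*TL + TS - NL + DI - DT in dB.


Step 1: TS = 10*log10(2.06^2/4) = 0.26 dB
Step 2: SE = SL - 2*TL + TS - NL + DI - DT = 233 - 2*75 + (0.26) - 57 + 8 - 8 = 26.26

26.26 dB


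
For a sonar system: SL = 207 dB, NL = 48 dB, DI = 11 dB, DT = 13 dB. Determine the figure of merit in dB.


FOM = SL - NL + DI - DT = 207 - 48 + 11 - 13 = 157

157 dB


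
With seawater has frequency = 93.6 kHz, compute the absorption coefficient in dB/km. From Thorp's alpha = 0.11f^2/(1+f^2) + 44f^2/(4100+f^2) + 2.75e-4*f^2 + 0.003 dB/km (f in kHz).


f^2 = 8760.96
alpha = 0.11*8760.96/(1+8760.96) + 44*8760.96/(4100+8760.96) + 2.75e-4*8760.96 + 0.003 = 32.495

32.495 dB/km


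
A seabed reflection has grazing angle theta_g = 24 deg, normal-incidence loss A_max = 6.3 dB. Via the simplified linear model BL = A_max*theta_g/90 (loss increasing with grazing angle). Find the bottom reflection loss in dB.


BL = A_max * theta_g / 90 = 6.3 * 24 / 90 = 1.68

1.68 dB


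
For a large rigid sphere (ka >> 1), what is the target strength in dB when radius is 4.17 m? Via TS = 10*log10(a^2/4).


6.38 dB


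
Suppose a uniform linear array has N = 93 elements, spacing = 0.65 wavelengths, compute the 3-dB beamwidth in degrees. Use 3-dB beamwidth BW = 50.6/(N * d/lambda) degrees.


BW = 50.6 / (93 * 0.65) = 50.6 / 60.45 = 0.84

0.84 deg


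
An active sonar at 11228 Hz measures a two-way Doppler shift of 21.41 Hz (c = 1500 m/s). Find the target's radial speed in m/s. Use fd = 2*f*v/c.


From fd = 2*f*v/c, v = c*fd/(2*f) = 1500 * 21.41 / (2*11228) = 1.43

1.43 m/s


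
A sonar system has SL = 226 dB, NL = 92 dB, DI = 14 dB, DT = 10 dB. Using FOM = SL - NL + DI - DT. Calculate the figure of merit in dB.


138 dB


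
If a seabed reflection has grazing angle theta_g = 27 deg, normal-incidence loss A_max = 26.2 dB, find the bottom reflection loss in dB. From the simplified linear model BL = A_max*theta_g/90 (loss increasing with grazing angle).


BL = A_max * theta_g / 90 = 26.2 * 27 / 90 = 7.86

7.86 dB


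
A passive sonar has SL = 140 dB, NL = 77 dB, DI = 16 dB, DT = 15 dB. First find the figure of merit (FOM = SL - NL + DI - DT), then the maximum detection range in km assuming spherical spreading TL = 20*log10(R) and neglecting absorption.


Step 1: FOM = SL - NL + DI - DT = 140 - 77 + 16 - 15 = 64 dB
Step 2: at max range FOM = TL = 20*log10(R), so R = 10^(64/20) = 1584.89 m = 1.58 km

1.58 km


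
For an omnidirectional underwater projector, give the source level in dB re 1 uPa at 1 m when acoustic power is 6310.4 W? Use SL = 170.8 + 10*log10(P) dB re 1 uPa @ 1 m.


SL = 170.8 + 10*log10(6310.4) = 170.8 + 38.0 = 208.8

208.8 dB


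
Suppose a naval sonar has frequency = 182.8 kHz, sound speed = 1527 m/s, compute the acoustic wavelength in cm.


0.84 cm


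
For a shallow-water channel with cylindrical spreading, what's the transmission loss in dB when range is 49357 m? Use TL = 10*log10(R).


TL = 10*log10(49357) = 46.93

46.93 dB


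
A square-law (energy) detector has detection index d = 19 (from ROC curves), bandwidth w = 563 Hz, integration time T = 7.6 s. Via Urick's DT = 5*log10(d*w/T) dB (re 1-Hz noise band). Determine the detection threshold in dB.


DT = 5*log10(d*w/T) = 5*log10(19 * 563 / 7.6) = 5*log10(1407.5) = 15.74

15.74 dB


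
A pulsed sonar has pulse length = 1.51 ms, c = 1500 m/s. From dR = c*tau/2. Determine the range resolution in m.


dR = c*tau/2 = 1500 * 1.51e-3 / 2 = 1.1325

1.1325 m


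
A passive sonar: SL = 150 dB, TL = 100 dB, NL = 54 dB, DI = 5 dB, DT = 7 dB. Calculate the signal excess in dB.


SE = SL - TL - NL + DI - DT = 150 - 100 - 54 + 5 - 7 = -6

-6 dB


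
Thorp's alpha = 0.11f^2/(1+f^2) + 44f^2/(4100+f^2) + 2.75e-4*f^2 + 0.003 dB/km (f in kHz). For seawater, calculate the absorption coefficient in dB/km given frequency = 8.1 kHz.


0.822 dB/km


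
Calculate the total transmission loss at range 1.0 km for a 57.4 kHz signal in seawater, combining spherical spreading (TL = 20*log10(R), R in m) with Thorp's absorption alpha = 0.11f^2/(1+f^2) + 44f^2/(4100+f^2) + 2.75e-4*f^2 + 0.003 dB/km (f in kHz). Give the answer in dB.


Step 1 (Thorp): alpha = 0.11*3294.76/(1+3294.76) + 44*3294.76/(4100+3294.76) + 2.75e-4*3294.76 + 0.003 = 20.6234 dB/km
Step 2: TL_spread = 20*log10(1000) = 60.0 dB
Step 3: TL_abs = alpha*R = 20.6234 * 1.0 = 20.62 dB
Step 4: TL_total = 60.0 + 20.62 = 80.62

80.62 dB


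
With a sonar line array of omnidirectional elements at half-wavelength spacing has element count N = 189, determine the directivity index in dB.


DI = 10*log10(189) = 22.76

22.76 dB


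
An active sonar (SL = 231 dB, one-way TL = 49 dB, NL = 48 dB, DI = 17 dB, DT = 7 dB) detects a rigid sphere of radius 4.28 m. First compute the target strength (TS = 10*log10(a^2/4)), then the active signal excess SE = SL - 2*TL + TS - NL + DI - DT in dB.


Step 1: TS = 10*log10(4.28^2/4) = 6.61 dB
Step 2: SE = SL - 2*TL + TS - NL + DI - DT = 231 - 2*49 + (6.61) - 48 + 17 - 7 = 101.61

101.61 dB


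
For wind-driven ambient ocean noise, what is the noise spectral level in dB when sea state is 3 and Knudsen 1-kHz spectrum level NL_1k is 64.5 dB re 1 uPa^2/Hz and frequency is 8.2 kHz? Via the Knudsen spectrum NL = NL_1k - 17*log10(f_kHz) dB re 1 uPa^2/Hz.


48.97 dB


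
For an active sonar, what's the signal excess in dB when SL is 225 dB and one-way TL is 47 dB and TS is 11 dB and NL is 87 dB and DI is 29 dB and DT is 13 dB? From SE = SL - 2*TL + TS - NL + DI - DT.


SE = SL - 2*TL + TS - NL + DI - DT = 225 - 2*47 + (11) - 87 + 29 - 13 = 71

71 dB


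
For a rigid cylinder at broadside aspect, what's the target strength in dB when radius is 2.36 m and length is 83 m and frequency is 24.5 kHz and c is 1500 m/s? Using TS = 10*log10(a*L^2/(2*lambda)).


51.23 dB


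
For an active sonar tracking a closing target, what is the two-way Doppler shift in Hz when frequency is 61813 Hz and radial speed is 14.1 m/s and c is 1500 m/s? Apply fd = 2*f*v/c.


fd = 2*f*v/c = 2 * 61813 * 14.1 / 1500 = 1162.08

1162.08 Hz


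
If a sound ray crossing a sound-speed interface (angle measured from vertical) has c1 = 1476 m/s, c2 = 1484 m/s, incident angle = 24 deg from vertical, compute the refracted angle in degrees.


sin(theta2) = (c2/c1)*sin(theta1) = (1484/1476)*sin(24 deg) = 0.40894
theta2 = arcsin(0.40894) = 24.14

24.14 deg


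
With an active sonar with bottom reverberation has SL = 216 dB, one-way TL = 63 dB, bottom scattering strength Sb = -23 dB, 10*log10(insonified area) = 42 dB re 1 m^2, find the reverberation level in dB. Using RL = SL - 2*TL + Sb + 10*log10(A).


RL = SL - 2*TL + Sb + 10*log10(A) = 216 - 2*63 + (-23) + 42 = 109

109 dB


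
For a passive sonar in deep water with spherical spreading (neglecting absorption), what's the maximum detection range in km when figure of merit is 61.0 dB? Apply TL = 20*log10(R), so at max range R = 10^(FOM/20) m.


At max range FOM = TL, so 20*log10(R) = 61.0
R = 10^(61.0/20) = 1122.02 m = 1.12 km

1.12 km


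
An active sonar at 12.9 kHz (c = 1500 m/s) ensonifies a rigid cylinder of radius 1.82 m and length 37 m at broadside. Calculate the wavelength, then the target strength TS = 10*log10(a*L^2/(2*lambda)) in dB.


Step 1: lambda = c/f = 1500/12900 = 0.11628 m
Step 2: TS = 10*log10(a*L^2/(2*lambda)) = 10*log10(1.82*37^2/(2*0.11628)) = 40.3

40.3 dB


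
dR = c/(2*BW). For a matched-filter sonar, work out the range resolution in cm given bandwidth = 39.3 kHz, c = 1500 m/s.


1.91 cm


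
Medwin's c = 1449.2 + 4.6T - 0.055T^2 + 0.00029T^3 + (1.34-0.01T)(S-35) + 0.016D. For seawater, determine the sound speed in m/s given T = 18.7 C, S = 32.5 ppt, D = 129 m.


c = 1449.2 + 4.6*18.7 - 0.055*18.7^2 + 0.00029*18.7^3 + (1.34 - 0.01*18.7)*(32.5 - 35) + 0.016*129 = 1517.06

1517.06 m/s


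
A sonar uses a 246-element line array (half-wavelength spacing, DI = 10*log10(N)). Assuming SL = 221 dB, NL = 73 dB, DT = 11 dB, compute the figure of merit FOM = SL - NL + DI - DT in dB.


Step 1: DI = 10*log10(246) = 23.91 dB
Step 2: FOM = SL - NL + DI - DT = 221 - 73 + 23.91 - 11 = 160.91

160.91 dB


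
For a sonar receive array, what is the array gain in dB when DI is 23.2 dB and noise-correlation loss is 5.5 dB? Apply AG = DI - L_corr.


AG = DI - L_corr = 23.2 - 5.5 = 17.7

17.7 dB


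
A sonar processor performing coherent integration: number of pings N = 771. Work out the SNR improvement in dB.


Gain = 10*log10(771) = 28.87

28.87 dB


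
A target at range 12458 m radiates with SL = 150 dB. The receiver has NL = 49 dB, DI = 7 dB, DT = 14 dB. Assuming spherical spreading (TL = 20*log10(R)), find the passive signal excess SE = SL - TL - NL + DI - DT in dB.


Step 1: TL = 20*log10(12458) = 81.91 dB
Step 2: SE = 150 - 81.91 - 49 + 7 - 14 = 12.09

12.09 dB


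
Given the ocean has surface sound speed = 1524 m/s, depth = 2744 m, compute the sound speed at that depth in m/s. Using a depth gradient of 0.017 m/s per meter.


c = 1524 + 0.017 * 2744 = 1570.648

1570.648 m/s


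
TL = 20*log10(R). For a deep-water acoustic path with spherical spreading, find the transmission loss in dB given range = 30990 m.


TL = 20*log10(30990) = 89.82

89.82 dB


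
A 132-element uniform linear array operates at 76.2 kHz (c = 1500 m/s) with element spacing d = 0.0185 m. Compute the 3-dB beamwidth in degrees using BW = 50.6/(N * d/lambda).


0.41 deg


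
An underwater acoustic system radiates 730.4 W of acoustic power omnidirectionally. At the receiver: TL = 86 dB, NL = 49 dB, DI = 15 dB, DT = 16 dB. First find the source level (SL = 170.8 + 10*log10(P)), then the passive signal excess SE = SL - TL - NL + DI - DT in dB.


Step 1: SL = 170.8 + 10*log10(730.4) = 199.44 dB
Step 2: SE = SL - TL - NL + DI - DT = 199.44 - 86 - 49 + 15 - 16 = 63.44

63.44 dB


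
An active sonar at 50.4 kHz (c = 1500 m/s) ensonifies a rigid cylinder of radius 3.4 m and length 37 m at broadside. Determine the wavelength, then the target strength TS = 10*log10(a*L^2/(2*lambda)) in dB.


Step 1: lambda = c/f = 1500/50400 = 0.02976 m
Step 2: TS = 10*log10(a*L^2/(2*lambda)) = 10*log10(3.4*37^2/(2*0.02976)) = 48.93

48.93 dB


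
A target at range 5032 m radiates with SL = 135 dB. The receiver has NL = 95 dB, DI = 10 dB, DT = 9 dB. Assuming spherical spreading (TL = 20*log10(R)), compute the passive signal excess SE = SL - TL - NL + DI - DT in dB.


-33.03 dB


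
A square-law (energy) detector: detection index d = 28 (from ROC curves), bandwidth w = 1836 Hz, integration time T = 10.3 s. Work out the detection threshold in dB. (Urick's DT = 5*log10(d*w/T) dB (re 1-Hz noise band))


DT = 5*log10(d*w/T) = 5*log10(28 * 1836 / 10.3) = 5*log10(4991.07) = 18.49

18.49 dB


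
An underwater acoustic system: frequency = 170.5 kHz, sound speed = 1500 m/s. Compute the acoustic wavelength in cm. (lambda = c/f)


lambda = c/f = 1500 / 170500 = 0.0088 m = 0.88 cm

0.88 cm


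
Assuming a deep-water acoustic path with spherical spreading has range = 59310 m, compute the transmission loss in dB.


TL = 20*log10(59310) = 95.46

95.46 dB


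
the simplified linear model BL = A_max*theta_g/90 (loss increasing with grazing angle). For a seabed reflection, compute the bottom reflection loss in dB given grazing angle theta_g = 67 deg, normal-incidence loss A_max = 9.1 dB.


BL = A_max * theta_g / 90 = 9.1 * 67 / 90 = 6.77

6.77 dB


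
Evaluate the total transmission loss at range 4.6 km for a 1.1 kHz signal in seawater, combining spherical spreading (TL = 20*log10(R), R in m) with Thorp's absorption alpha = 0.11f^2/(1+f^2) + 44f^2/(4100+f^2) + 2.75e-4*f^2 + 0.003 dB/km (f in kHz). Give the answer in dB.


Step 1 (Thorp): alpha = 0.11*1.21/(1+1.21) + 44*1.21/(4100+1.21) + 2.75e-4*1.21 + 0.003 = 0.0765 dB/km
Step 2: TL_spread = 20*log10(4600) = 73.26 dB
Step 3: TL_abs = alpha*R = 0.0765 * 4.6 = 0.35 dB
Step 4: TL_total = 73.26 + 0.35 = 73.61

73.61 dB


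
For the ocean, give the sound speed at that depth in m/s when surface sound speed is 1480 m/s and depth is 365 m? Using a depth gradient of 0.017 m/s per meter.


1486.205 m/s


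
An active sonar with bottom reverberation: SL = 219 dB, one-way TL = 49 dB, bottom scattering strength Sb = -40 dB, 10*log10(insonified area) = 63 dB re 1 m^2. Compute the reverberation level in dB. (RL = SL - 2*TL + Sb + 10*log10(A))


144 dB


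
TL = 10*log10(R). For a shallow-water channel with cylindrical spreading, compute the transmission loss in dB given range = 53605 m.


47.29 dB


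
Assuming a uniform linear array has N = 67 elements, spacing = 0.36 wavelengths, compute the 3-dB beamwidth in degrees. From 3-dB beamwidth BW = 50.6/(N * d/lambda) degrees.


BW = 50.6 / (67 * 0.36) = 50.6 / 24.12 = 2.1

2.1 deg


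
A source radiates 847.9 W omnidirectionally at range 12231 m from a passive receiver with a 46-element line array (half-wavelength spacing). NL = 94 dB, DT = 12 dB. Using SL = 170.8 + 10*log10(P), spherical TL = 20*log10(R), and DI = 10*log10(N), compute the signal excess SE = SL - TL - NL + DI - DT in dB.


Step 1: SL = 170.8 + 10*log10(847.9) = 200.08 dB
Step 2: TL = 20*log10(12231) = 81.75 dB
Step 3: DI = 10*log10(46) = 16.63 dB
Step 4: SE = SL - TL - NL + DI - DT = 200.08 - 81.75 - 94 + 16.63 - 12 = 28.96

28.96 dB


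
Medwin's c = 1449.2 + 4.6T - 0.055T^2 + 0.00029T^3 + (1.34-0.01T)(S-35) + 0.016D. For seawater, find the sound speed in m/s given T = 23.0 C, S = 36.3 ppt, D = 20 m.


1531.2 m/s


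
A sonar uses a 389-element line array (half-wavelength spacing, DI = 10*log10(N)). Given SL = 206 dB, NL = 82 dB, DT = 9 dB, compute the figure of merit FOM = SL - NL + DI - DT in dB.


Step 1: DI = 10*log10(389) = 25.9 dB
Step 2: FOM = SL - NL + DI - DT = 206 - 82 + 25.9 - 9 = 140.9

140.9 dB


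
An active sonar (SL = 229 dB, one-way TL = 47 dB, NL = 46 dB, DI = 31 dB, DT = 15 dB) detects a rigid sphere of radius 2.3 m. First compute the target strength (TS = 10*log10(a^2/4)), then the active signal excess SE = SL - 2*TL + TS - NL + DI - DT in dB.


Step 1: TS = 10*log10(2.3^2/4) = 1.21 dB
Step 2: SE = SL - 2*TL + TS - NL + DI - DT = 229 - 2*47 + (1.21) - 46 + 31 - 15 = 106.21

106.21 dB


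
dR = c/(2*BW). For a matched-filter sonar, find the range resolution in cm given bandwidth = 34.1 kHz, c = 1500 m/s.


dR = c/(2*BW) = 1500 / (2 * 34.1e3) = 0.022 m = 2.2 cm

2.2 cm


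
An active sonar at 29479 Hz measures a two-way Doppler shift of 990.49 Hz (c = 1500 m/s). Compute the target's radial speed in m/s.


25.2 m/s


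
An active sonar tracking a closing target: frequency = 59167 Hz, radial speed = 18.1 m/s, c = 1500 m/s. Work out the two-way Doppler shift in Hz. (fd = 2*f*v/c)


fd = 2*f*v/c = 2 * 59167 * 18.1 / 1500 = 1427.9

1427.9 Hz


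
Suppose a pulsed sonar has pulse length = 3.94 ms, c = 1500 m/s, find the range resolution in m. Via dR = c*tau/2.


dR = c*tau/2 = 1500 * 3.94e-3 / 2 = 2.955

2.955 m


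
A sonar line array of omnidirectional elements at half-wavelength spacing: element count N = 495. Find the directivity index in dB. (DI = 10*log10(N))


DI = 10*log10(495) = 26.95

26.95 dB


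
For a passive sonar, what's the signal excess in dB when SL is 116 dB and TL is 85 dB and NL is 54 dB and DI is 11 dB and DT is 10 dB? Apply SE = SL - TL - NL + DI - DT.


-22 dB


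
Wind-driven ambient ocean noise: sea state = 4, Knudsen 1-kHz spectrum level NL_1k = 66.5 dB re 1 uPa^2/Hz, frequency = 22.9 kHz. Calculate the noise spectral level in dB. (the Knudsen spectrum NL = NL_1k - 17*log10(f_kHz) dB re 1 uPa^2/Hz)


NL = NL_1k - 17*log10(f_kHz) = 66.5 - 17*log10(22.9) = 66.5 - (23.12) = 43.38

43.38 dB


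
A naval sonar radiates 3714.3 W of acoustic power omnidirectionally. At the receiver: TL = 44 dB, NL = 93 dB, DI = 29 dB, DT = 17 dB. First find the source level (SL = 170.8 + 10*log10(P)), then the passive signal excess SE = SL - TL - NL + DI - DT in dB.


Step 1: SL = 170.8 + 10*log10(3714.3) = 206.5 dB
Step 2: SE = SL - TL - NL + DI - DT = 206.5 - 44 - 93 + 29 - 17 = 81.5

81.5 dB


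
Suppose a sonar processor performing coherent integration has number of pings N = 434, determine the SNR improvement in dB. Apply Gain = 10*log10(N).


Gain = 10*log10(434) = 26.37

26.37 dB


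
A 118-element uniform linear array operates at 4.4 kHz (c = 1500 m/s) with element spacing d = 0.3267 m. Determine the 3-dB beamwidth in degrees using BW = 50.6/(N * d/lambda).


0.45 deg


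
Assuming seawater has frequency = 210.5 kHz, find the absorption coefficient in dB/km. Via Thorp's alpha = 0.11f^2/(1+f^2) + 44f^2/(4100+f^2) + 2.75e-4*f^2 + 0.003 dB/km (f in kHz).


f^2 = 44310.25
alpha = 0.11*44310.25/(1+44310.25) + 44*44310.25/(4100+44310.25) + 2.75e-4*44310.25 + 0.003 = 52.572

52.572 dB/km


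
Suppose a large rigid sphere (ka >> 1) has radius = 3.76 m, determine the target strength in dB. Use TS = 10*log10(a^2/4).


TS = 10*log10(3.76^2 / 4) = 10*log10(3.5344) = 5.48

5.48 dB


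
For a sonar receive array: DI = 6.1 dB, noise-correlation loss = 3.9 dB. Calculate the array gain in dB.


2.2 dB


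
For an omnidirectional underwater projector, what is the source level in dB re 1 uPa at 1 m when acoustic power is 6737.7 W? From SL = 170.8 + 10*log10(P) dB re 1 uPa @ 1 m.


SL = 170.8 + 10*log10(6737.7) = 170.8 + 38.29 = 209.09

209.09 dB


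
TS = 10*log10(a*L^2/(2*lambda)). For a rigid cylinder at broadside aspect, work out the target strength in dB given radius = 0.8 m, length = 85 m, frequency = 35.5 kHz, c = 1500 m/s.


lambda = 1500/35500 = 0.04225 m
TS = 10*log10(0.8*85^2/(2*0.04225)) = 48.35

48.35 dB


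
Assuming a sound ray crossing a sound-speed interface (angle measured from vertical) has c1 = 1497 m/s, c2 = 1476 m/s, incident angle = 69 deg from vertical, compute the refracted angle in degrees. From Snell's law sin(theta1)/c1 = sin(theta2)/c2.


sin(theta2) = (c2/c1)*sin(theta1) = (1476/1497)*sin(69 deg) = 0.92048
theta2 = arcsin(0.92048) = 67.0

67.0 deg


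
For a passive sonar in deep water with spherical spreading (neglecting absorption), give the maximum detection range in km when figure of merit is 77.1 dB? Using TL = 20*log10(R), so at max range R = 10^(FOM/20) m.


7.16 km


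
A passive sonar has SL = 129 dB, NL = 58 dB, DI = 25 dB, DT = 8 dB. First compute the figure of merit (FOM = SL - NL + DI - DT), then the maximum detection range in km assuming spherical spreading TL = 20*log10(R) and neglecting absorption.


Step 1: FOM = SL - NL + DI - DT = 129 - 58 + 25 - 8 = 88 dB
Step 2: at max range FOM = TL = 20*log10(R), so R = 10^(88/20) = 25118.86 m = 25.12 km

25.12 km


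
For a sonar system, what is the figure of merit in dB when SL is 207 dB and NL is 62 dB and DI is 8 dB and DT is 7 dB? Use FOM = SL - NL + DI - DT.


FOM = SL - NL + DI - DT = 207 - 62 + 8 - 7 = 146

146 dB


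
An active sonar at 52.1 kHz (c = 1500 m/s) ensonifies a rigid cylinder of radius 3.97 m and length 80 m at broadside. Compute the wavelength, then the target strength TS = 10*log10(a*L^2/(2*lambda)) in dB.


Step 1: lambda = c/f = 1500/52100 = 0.02879 m
Step 2: TS = 10*log10(a*L^2/(2*lambda)) = 10*log10(3.97*80^2/(2*0.02879)) = 56.45

56.45 dB


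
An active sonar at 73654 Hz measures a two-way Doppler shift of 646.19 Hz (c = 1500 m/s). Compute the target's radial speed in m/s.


From fd = 2*f*v/c, v = c*fd/(2*f) = 1500 * 646.19 / (2*73654) = 6.58

6.58 m/s


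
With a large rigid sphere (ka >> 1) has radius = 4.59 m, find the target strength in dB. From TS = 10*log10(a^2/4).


7.22 dB


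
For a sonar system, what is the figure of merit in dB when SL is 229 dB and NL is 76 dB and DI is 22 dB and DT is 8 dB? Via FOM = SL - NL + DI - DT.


FOM = SL - NL + DI - DT = 229 - 76 + 22 - 8 = 167

167 dB


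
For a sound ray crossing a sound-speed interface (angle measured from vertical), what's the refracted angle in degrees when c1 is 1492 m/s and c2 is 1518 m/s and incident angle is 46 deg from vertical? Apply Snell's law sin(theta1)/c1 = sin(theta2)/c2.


47.04 deg


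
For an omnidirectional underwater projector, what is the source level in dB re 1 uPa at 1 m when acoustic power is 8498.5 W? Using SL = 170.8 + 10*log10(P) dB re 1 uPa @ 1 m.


SL = 170.8 + 10*log10(8498.5) = 170.8 + 39.29 = 210.09

210.09 dB


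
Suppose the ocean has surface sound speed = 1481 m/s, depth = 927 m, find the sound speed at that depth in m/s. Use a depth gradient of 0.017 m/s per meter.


1496.759 m/s


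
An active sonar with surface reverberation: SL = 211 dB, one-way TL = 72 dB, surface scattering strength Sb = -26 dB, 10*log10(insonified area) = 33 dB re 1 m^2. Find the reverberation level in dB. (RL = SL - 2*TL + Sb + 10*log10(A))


74 dB


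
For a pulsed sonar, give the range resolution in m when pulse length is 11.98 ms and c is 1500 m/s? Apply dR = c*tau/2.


dR = c*tau/2 = 1500 * 11.98e-3 / 2 = 8.985

8.985 m


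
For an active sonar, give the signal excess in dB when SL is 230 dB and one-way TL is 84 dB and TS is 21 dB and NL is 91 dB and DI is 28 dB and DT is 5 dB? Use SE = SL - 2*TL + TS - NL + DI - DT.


15 dB


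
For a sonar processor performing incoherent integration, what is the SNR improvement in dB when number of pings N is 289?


Gain = 5*log10(289) = 12.3

12.3 dB


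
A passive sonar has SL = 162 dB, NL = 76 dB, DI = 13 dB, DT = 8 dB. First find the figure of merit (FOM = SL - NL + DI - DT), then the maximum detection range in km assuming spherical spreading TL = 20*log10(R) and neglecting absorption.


Step 1: FOM = SL - NL + DI - DT = 162 - 76 + 13 - 8 = 91 dB
Step 2: at max range FOM = TL = 20*log10(R), so R = 10^(91/20) = 35481.34 m = 35.48 km

35.48 km


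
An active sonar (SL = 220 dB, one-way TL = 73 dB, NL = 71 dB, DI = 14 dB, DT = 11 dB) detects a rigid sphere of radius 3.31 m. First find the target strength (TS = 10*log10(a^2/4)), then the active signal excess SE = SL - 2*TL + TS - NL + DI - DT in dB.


Step 1: TS = 10*log10(3.31^2/4) = 4.38 dB
Step 2: SE = SL - 2*TL + TS - NL + DI - DT = 220 - 2*73 + (4.38) - 71 + 14 - 11 = 10.38

10.38 dB


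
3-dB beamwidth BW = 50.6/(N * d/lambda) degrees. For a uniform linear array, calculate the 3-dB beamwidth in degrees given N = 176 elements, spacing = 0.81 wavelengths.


BW = 50.6 / (176 * 0.81) = 50.6 / 142.56 = 0.35

0.35 deg


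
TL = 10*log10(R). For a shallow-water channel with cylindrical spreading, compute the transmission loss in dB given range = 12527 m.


40.98 dB


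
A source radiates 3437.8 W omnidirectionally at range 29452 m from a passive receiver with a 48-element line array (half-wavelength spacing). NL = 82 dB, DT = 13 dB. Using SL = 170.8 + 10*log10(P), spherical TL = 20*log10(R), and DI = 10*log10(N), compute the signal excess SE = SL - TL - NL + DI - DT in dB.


Step 1: SL = 170.8 + 10*log10(3437.8) = 206.16 dB
Step 2: TL = 20*log10(29452) = 89.38 dB
Step 3: DI = 10*log10(48) = 16.81 dB
Step 4: SE = SL - TL - NL + DI - DT = 206.16 - 89.38 - 82 + 16.81 - 13 = 38.59

38.59 dB


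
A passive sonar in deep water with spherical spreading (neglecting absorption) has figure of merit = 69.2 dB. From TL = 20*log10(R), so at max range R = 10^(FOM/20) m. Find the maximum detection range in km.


At max range FOM = TL, so 20*log10(R) = 69.2
R = 10^(69.2/20) = 2884.03 m = 2.88 km

2.88 km


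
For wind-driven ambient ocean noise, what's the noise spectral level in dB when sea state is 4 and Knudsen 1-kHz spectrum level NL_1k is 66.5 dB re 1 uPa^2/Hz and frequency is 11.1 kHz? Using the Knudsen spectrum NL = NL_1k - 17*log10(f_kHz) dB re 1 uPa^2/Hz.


NL = NL_1k - 17*log10(f_kHz) = 66.5 - 17*log10(11.1) = 66.5 - (17.77) = 48.73

48.73 dB


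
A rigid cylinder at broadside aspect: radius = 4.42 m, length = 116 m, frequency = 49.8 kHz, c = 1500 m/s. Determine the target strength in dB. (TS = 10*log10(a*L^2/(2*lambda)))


lambda = 1500/49800 = 0.03012 m
TS = 10*log10(4.42*116^2/(2*0.03012)) = 59.94

59.94 dB


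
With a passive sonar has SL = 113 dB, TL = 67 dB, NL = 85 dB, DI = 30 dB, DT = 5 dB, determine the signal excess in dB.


SE = SL - TL - NL + DI - DT = 113 - 67 - 85 + 30 - 5 = -14

-14 dB


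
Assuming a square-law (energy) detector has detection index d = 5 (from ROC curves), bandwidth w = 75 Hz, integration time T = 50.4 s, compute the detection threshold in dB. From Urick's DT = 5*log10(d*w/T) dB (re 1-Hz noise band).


DT = 5*log10(d*w/T) = 5*log10(5 * 75 / 50.4) = 5*log10(7.44) = 4.36

4.36 dB


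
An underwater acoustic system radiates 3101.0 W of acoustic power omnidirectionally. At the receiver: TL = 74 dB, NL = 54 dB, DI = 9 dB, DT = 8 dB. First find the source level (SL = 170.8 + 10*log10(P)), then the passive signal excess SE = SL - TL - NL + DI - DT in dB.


Step 1: SL = 170.8 + 10*log10(3101.0) = 205.72 dB
Step 2: SE = SL - TL - NL + DI - DT = 205.72 - 74 - 54 + 9 - 8 = 78.72

78.72 dB


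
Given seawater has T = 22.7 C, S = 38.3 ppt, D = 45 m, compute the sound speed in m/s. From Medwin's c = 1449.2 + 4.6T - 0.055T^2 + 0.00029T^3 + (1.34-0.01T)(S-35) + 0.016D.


1533.06 m/s
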